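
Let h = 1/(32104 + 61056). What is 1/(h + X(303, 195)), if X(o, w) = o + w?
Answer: 93160/46393681 ≈ 0.0020080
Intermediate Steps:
h = 1/93160 ≈ 1.0734e-5
1/(h + X(303, 195)) = 1/(1/93160 + (303 + 195)) = 1/(1/93160 + 498) = 1/(46393681/93160) = 93160/46393681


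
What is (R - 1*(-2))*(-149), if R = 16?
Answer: -2682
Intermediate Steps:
(R - 1*(-2))*(-149) = (16 - 1*(-2))*(-149) = (16 + 2)*(-149) = 18*(-149) = -2682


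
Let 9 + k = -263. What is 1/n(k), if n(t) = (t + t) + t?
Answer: -1/816 ≈ -0.0012255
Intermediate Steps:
k = -272 (k = -9 - 263 = -272)
n(t) = 3*t (n(t) = 2*t + t = 3*t)
1/n(k) = 1/(3*(-272)) = 1/(-816) = -1/816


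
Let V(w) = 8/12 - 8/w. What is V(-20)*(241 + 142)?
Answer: 6128/15 ≈ 408.53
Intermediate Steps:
V(w) = ⅔ - 8/w (V(w) = 8*(1/12) - 8/w = ⅔ - 8/w)
V(-20)*(241 + 142) = (⅔ - 8/(-20))*(241 + 142) = (⅔ - 8*(-1/20))*383 = (⅔ + ⅖)*383 = (16/15)*383 = 6128/15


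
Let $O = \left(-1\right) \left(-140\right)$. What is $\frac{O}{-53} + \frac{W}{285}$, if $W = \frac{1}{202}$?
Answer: $- \frac{8059747}{3051210} \approx -2.6415$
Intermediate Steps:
$W = \frac{1}{202} \approx 0.0049505$
$O = 140$
$\frac{O}{-53} + \frac{W}{285} = \frac{140}{-53} + \frac{1}{202 \cdot 285} = 140 \left(- \frac{1}{53}\right) + \frac{1}{202} \cdot \frac{1}{285} = - \frac{140}{53} + \frac{1}{57570} = - \frac{8059747}{3051210}$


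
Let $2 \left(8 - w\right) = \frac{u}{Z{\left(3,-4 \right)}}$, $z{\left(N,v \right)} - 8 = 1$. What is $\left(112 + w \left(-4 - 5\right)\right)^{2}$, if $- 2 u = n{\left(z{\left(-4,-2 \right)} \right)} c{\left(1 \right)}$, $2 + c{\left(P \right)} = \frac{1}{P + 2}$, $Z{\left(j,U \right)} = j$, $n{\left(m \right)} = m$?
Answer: $\frac{42025}{16} \approx 2626.6$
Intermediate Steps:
$z{\left(N,v \right)} = 9$ ($z{\left(N,v \right)} = 8 + 1 = 9$)
$c{\left(P \right)} = -2 + \frac{1}{2 + P}$ ($c{\left(P \right)} = -2 + \frac{1}{P + 2} = -2 + \frac{1}{2 + P}$)
$u = \frac{15}{2}$ ($u = - \frac{9 \frac{-3 - 2}{2 + 1}}{2} = - \frac{9 \frac{-3 - 2}{3}}{2} = - \frac{9 \cdot \frac{1}{3} \left(-5\right)}{2} = - \frac{9 \left(- \frac{5}{3}\right)}{2} = \left(- \frac{1}{2}\right) \left(-15\right) = \frac{15}{2} \approx 7.5$)
$w = \frac{27}{4}$ ($w = 8 - \frac{\frac{15}{2} \cdot \frac{1}{3}}{2} = 8 - \frac{5}{4} = \frac{27}{4} \approx 6.75$)
$\left(112 + w \left(-4 - 5\right)\right)^{2} = \left(112 + \frac{27 \left(-4 - 5\right)}{4}\right)^{2} = \left(112 + \frac{27}{4} \left(-9\right)\right)^{2} = \left(112 - \frac{243}{4}\right)^{2} = \left(\frac{205}{4}\right)^{2} = \frac{42025}{16}$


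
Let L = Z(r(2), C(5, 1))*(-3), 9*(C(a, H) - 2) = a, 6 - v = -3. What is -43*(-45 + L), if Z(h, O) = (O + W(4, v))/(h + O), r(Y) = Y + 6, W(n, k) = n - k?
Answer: 180987/95 ≈ 1905.1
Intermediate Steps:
v = 9 (v = 6 - 1*(-3) = 6 + 3 = 9)
C(a, H) = 2 + a/9
r(Y) = 6 + Y
Z(h, O) = (-5 + O)/(O + h) (Z(h, O) = (O + (4 - 1*9))/(h + O) = (O + (4 - 9))/(O + h) = (O - 5)/(O + h) = (-5 + O)/(O + h))
L = 66/95 (L = ((-5 + (2 + (⅑)*5))/((2 + (⅑)*5) + (6 + 2)))*(-3) = ((-5 + (2 + 5/9))/((2 + 5/9) + 8))*(-3) = ((-5 + 23/9)/(23/9 + 8))*(-3) = (-22/9/(95/9))*(-3) = ((9/95)*(-22/9))*(-3) = -22/95*(-3) = 66/95 ≈ 0.69474)
-43*(-45 + L) = -43*(-45 + 66/95) = -43*(-4209/95) = 180987/95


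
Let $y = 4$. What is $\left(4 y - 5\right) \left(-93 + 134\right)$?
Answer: $451$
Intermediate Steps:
$\left(4 y - 5\right) \left(-93 + 134\right) = \left(4 \cdot 4 - 5\right) \left(-93 + 134\right) = \left(16 - 5\right) 41 = 11 \cdot 41 = 451$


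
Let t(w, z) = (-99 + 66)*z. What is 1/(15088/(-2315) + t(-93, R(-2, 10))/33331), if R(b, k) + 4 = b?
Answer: -77161265/502439758 ≈ -0.15357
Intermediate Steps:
R(b, k) = -4 + b
t(w, z) = -33*z
1/(15088/(-2315) + t(-93, R(-2, 10))/33331) = 1/(15088/(-2315) - 33*(-4 - 2)/33331) = 1/(15088*(-1/2315) - 33*(-6)*(1/33331)) = 1/(-15088/2315 + 198*(1/33331)) = 1/(-15088/2315 + 198/33331) = 1/(-502439758/77161265) = -77161265/502439758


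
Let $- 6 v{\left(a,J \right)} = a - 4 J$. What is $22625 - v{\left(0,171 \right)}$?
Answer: $22511$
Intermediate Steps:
$v{\left(a,J \right)} = - \frac{a}{6} + \frac{2 J}{3}$ ($v{\left(a,J \right)} = - \frac{a - 4 J}{6} = - \frac{a}{6} + \frac{2 J}{3}$)
$22625 - v{\left(0,171 \right)} = 22625 - \left(\left(- \frac{1}{6}\right) 0 + \frac{2}{3} \cdot 171\right) = 22625 - \left(0 + 114\right) = 22625 - 114 = 22511$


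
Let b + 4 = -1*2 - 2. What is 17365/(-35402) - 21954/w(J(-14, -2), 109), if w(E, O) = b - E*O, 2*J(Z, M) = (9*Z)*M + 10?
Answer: 529121753/505788374 ≈ 1.0461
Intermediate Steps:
b = -8 (b = -4 + (-1*2 - 2) = -4 + (-2 - 2) = -4 - 4 = -8)
J(Z, M) = 5 + 9*M*Z/2 (J(Z, M) = ((9*Z)*M + 10)/2 = (9*M*Z + 10)/2 = (10 + 9*M*Z)/2 = 5 + 9*M*Z/2)
w(E, O) = -8 - E*O
17365/(-35402) - 21954/w(J(-14, -2), 109) = 17365/(-35402) - 21954/(-8 - 1*(5 + (9/2)*(-2)*(-14))*109) = 17365*(-1/35402) - 21954/(-8 - 1*(5 + 126)*109) = -17365/35402 - 21954/(-8 - 1*131*109) = -17365/35402 - 21954/(-8 - 14279) = -17365/35402 - 21954/(-14287) = -17365/35402 - 21954*(-1/14287) = -17365/35402 + 21954/14287 = 529121753/505788374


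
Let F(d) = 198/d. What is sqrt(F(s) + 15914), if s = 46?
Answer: sqrt(8420783)/23 ≈ 126.17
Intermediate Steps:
sqrt(F(s) + 15914) = sqrt(198/46 + 15914) = sqrt(198*(1/46) + 15914) = sqrt(99/23 + 15914) = sqrt(366121/23) = sqrt(8420783)/23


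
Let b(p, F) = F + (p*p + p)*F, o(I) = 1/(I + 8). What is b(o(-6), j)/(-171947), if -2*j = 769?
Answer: 5383/1375576 ≈ 0.0039133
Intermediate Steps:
j = -769/2 (j = -½*769 = -769/2 ≈ -384.50)
o(I) = 1/(8 + I)
b(p, F) = F + F*(p + p²) (b(p, F) = F + (p² + p)*F = F + (p + p²)*F = F + F*(p + p²))
b(o(-6), j)/(-171947) = -769*(1 + 1/(8 - 6) + (1/(8 - 6))²)/2/(-171947) = -769*(1 + 1/2 + (1/2)²)/2*(-1/171947) = -769*(1 + ½ + (½)²)/2*(-1/171947) = -769*(1 + ½ + ¼)/2*(-1/171947) = -769/2*7/4*(-1/171947) = -5383/8*(-1/171947) = 5383/1375576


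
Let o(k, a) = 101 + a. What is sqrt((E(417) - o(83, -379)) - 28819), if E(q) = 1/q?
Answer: 2*I*sqrt(1240741383)/417 ≈ 168.94*I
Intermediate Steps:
sqrt((E(417) - o(83, -379)) - 28819) = sqrt((1/417 - (101 - 379)) - 28819) = sqrt((1/417 - 1*(-278)) - 28819) = sqrt((1/417 + 278) - 28819) = sqrt(115927/417 - 28819) = sqrt(-11901596/417) = 2*I*sqrt(1240741383)/417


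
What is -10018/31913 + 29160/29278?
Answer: 318638038/467174407 ≈ 0.68205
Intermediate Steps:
-10018/31913 + 29160/29278 = -10018*1/31913 + 29160*(1/29278) = -10018/31913 + 14580/14639 = 318638038/467174407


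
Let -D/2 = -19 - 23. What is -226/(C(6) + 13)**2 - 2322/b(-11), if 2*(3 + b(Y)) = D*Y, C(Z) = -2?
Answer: 58624/18755 ≈ 3.1258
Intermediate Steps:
D = 84 (D = -2*(-19 - 23) = -2*(-42) = 84)
b(Y) = -3 + 42*Y (b(Y) = -3 + (84*Y)/2 = -3 + 42*Y)
-226/(C(6) + 13)**2 - 2322/b(-11) = -226/(-2 + 13)**2 - 2322/(-3 + 42*(-11)) = -226/(11**2) - 2322/(-3 - 462) = -226/121 - 2322/(-465) = -226*1/121 - 2322*(-1/465) = -226/121 + 774/155 = 58624/18755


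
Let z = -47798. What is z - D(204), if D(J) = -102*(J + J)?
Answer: -6182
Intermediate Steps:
D(J) = -204*J
z - D(204) = -47798 - (-204)*204 = -47798 - 1*(-41616) = -47798 + 41616 = -6182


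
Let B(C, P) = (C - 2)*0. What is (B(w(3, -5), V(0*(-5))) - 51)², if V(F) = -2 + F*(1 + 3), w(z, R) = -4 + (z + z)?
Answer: 2601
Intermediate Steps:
w(z, R) = -4 + 2*z
V(F) = -2 + 4*F (V(F) = -2 + F*4 = -2 + 4*F)
B(C, P) = 0 (B(C, P) = (-2 + C)*0 = 0)
(B(w(3, -5), V(0*(-5))) - 51)² = (0 - 51)² = (-51)² = 2601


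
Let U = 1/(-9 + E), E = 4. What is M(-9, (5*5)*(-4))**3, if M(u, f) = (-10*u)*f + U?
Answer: -91131075135001/125 ≈ -7.2905e+11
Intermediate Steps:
U = -1/5 (U = 1/(-9 + 4) = 1/(-5) = -1/5 ≈ -0.20000)
M(u, f) = -1/5 - 10*f*u (M(u, f) = (-10*u)*f - 1/5 = -10*f*u - 1/5 = -1/5 - 10*f*u)
M(-9, (5*5)*(-4))**3 = (-1/5 - 10*(5*5)*(-4)*(-9))**3 = (-1/5 - 10*25*(-4)*(-9))**3 = (-1/5 - 10*(-100)*(-9))**3 = (-1/5 - 9000)**3 = (-45001/5)**3 = -91131075135001/125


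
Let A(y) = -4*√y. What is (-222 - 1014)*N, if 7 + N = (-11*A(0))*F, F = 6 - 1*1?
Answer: 8652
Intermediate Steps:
F = 5 (F = 6 - 1 = 5)
N = -7 (N = -7 - (-44)*√0*5 = -7 - (-44)*0*5 = -7 - 11*0*5 = -7 + 0*5 = -7 + 0 = -7)
(-222 - 1014)*N = (-222 - 1014)*(-7) = -1236*(-7) = 8652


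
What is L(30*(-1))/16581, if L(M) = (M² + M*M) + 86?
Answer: 1886/16581 ≈ 0.11374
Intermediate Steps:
L(M) = 86 + 2*M² (L(M) = (M² + M²) + 86 = 2*M² + 86 = 86 + 2*M²)
L(30*(-1))/16581 = (86 + 2*(30*(-1))²)/16581 = (86 + 2*(-30)²)*(1/16581) = (86 + 2*900)*(1/16581) = (86 + 1800)*(1/16581) = 1886*(1/16581) = 1886/16581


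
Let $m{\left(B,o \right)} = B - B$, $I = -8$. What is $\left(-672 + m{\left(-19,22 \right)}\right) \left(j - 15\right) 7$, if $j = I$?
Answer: $108192$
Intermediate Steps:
$j = -8$
$m{\left(B,o \right)} = 0$
$\left(-672 + m{\left(-19,22 \right)}\right) \left(j - 15\right) 7 = \left(-672 + 0\right) \left(-8 - 15\right) 7 = - 672 \left(\left(-23\right) 7\right) = \left(-672\right) \left(-161\right) = 108192$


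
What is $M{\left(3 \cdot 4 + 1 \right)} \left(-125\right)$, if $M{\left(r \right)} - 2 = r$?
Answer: $-1875$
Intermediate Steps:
$M{\left(r \right)} = 2 + r$
$M{\left(3 \cdot 4 + 1 \right)} \left(-125\right) = \left(2 + \left(3 \cdot 4 + 1\right)\right) \left(-125\right) = \left(2 + \left(12 + 1\right)\right) \left(-125\right) = \left(2 + 13\right) \left(-125\right) = 15 \left(-125\right) = -1875$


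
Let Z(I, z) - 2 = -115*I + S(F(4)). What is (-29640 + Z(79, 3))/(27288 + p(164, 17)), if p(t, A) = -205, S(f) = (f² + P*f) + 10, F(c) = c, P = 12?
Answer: -38649/27083 ≈ -1.4271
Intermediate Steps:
S(f) = 10 + f² + 12*f (S(f) = (f² + 12*f) + 10 = 10 + f² + 12*f)
Z(I, z) = 76 - 115*I (Z(I, z) = 2 + (-115*I + (10 + 4² + 12*4)) = 2 + (-115*I + (10 + 16 + 48)) = 2 + (-115*I + 74) = 2 + (74 - 115*I) = 76 - 115*I)
(-29640 + Z(79, 3))/(27288 + p(164, 17)) = (-29640 + (76 - 115*79))/(27288 - 205) = (-29640 + (76 - 9085))/27083 = (-29640 - 9009)*(1/27083) = -38649*1/27083 = -38649/27083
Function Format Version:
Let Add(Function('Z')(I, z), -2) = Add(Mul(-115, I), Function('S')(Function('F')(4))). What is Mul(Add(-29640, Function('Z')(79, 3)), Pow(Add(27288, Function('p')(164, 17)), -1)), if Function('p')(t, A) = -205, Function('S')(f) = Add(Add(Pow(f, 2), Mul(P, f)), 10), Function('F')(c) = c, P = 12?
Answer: Rational(-38649, 27083) ≈ -1.4271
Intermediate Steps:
Function('S')(f) = Add(10, Pow(f, 2), Mul(12, f)) (Function('S')(f) = Add(Add(Pow(f, 2), Mul(12, f)), 10) = Add(10, Pow(f, 2), Mul(12, f)))
Function('Z')(I, z) = Add(76, Mul(-115, I)) (Function('Z')(I, z) = Add(2, Add(Mul(-115, I), Add(10, Pow(4, 2), Mul(12, 4)))) = Add(2, Add(Mul(-115, I), Add(10, 16, 48))) = Add(2, Add(Mul(-115, I), 74)) = Add(2, Add(74, Mul(-115, I))) = Add(76, Mul(-115, I)))
Mul(Add(-29640, Function('Z')(79, 3)), Pow(Add(27288, Function('p')(164, 17)), -1)) = Mul(Add(-29640, Add(76, Mul(-115, 79))), Pow(Add(27288, -205), -1)) = Mul(Add(-29640, Add(76, -9085)), Pow(27083, -1)) = Mul(Add(-29640, -9009), Rational(1, 27083)) = Mul(-38649, Rational(1, 27083)) = Rational(-38649, 27083)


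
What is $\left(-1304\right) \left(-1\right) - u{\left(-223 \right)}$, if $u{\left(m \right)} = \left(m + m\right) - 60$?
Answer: $1810$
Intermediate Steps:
$u{\left(m \right)} = -60 + 2 m$ ($u{\left(m \right)} = 2 m - 60 = -60 + 2 m$)
$\left(-1304\right) \left(-1\right) - u{\left(-223 \right)} = \left(-1304\right) \left(-1\right) - \left(-60 + 2 \left(-223\right)\right) = 1304 - \left(-60 - 446\right) = 1304 - -506 = 1304 + 506 = 1810$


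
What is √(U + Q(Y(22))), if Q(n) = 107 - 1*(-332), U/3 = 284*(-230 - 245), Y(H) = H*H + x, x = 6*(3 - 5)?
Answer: 11*I*√3341 ≈ 635.82*I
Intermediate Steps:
x = -12 (x = 6*(-2) = -12)
Y(H) = -12 + H² (Y(H) = H*H - 12 = H² - 12 = -12 + H²)
U = -404700 (U = 3*(284*(-230 - 245)) = 3*(284*(-475)) = 3*(-134900) = -404700)
Q(n) = 439 (Q(n) = 107 + 332 = 439)
√(U + Q(Y(22))) = √(-404700 + 439) = √(-404261) = 11*I*√3341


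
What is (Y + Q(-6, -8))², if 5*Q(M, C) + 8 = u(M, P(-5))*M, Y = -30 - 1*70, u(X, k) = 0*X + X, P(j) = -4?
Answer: 222784/25 ≈ 8911.4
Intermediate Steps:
u(X, k) = X (u(X, k) = 0 + X = X)
Y = -100 (Y = -30 - 70 = -100)
Q(M, C) = -8/5 + M²/5 (Q(M, C) = -8/5 + (M*M)/5 = -8/5 + M²/5)
(Y + Q(-6, -8))² = (-100 + (-8/5 + (⅕)*(-6)²))² = (-100 + (-8/5 + (⅕)*36))² = (-100 + (-8/5 + 36/5))² = (-100 + 28/5)² = (-472/5)² = 222784/25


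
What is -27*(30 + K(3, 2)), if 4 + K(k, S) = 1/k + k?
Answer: -792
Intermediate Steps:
K(k, S) = -4 + k + 1/k (K(k, S) = -4 + (1/k + k) = -4 + (k + 1/k) = -4 + k + 1/k)
-27*(30 + K(3, 2)) = -27*(30 + (-4 + 3 + 1/3)) = -27*(30 + (-4 + 3 + ⅓)) = -27*(30 - ⅔) = -27*88/3 = -792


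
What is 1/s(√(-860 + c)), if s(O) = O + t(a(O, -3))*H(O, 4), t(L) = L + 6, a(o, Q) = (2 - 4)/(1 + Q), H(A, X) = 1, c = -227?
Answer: 7/1136 - I*√1087/1136 ≈ 0.006162 - 0.029023*I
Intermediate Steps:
a(o, Q) = -2/(1 + Q)
t(L) = 6 + L
s(O) = 7 + O (s(O) = O + (6 - 2/(1 - 3))*1 = O + (6 - 2/(-2))*1 = O + (6 - 2*(-½))*1 = O + (6 + 1)*1 = O + 7*1 = O + 7 = 7 + O)
1/s(√(-860 + c)) = 1/(7 + √(-860 - 227)) = 1/(7 + √(-1087)) = 1/(7 + I*√1087)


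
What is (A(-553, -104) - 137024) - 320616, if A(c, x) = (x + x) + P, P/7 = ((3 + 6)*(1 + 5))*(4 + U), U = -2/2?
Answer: -456714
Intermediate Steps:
U = -1 (U = -2*1/2 = -1)
P = 1134 (P = 7*(((3 + 6)*(1 + 5))*(4 - 1)) = 7*((9*6)*3) = 7*(54*3) = 7*162 = 1134)
A(c, x) = 1134 + 2*x (A(c, x) = (x + x) + 1134 = 2*x + 1134 = 1134 + 2*x)
(A(-553, -104) - 137024) - 320616 = ((1134 + 2*(-104)) - 137024) - 320616 = ((1134 - 208) - 137024) - 320616 = (926 - 137024) - 320616 = -136098 - 320616 = -456714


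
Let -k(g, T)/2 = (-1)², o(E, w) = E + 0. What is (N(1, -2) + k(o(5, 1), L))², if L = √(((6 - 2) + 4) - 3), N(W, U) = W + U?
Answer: 9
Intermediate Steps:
N(W, U) = U + W
o(E, w) = E
L = √5 (L = √((4 + 4) - 3) = √(8 - 3) = √5 ≈ 2.2361)
k(g, T) = -2 (k(g, T) = -2*(-1)² = -2*1 = -2)
(N(1, -2) + k(o(5, 1), L))² = ((-2 + 1) - 2)² = (-1 - 2)² = (-3)² = 9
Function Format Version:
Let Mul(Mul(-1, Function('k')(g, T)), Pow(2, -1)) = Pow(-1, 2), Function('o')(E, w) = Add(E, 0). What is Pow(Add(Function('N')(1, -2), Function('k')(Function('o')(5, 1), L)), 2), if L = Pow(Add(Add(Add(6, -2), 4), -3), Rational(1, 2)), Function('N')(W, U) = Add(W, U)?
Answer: 9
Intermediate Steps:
Function('N')(W, U) = Add(U, W)
Function('o')(E, w) = E
L = Pow(5, Rational(1, 2)) (L = Pow(Add(Add(4, 4), -3), Rational(1, 2)) = Pow(Add(8, -3), Rational(1, 2)) = Pow(5, Rational(1, 2)) ≈ 2.2361)
Function('k')(g, T) = -2 (Function('k')(g, T) = Mul(-2, Pow(-1, 2)) = Mul(-2, 1) = -2)
Pow(Add(Function('N')(1, -2), Function('k')(Function('o')(5, 1), L)), 2) = Pow(Add(Add(-2, 1), -2), 2) = Pow(Add(-1, -2), 2) = Pow(-3, 2) = 9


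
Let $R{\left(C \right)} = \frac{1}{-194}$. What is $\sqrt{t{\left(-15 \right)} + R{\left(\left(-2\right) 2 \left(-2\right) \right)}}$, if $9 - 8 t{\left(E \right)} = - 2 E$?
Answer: $\frac{i \sqrt{395954}}{388} \approx 1.6218 i$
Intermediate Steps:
$R{\left(C \right)} = - \frac{1}{194}$
$t{\left(E \right)} = \frac{9}{8} + \frac{E}{4}$ ($t{\left(E \right)} = \frac{9}{8} - \frac{\left(-2\right) E}{8} = \frac{9}{8} + \frac{E}{4}$)
$\sqrt{t{\left(-15 \right)} + R{\left(\left(-2\right) 2 \left(-2\right) \right)}} = \sqrt{\left(\frac{9}{8} + \frac{1}{4} \left(-15\right)\right) - \frac{1}{194}} = \sqrt{\left(\frac{9}{8} - \frac{15}{4}\right) - \frac{1}{194}} = \sqrt{- \frac{21}{8} - \frac{1}{194}} = \sqrt{- \frac{2041}{776}} = \frac{i \sqrt{395954}}{388}$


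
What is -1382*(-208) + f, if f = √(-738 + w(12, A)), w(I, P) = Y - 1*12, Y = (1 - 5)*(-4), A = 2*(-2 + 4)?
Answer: 287456 + I*√734 ≈ 2.8746e+5 + 27.092*I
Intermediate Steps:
A = 4 (A = 2*2 = 4)
Y = 16 (Y = -4*(-4) = 16)
w(I, P) = 4 (w(I, P) = 16 - 1*12 = 16 - 12 = 4)
f = I*√734 (f = √(-738 + 4) = √(-734) = I*√734 ≈ 27.092*I)
-1382*(-208) + f = -1382*(-208) + I*√734 = 287456 + I*√734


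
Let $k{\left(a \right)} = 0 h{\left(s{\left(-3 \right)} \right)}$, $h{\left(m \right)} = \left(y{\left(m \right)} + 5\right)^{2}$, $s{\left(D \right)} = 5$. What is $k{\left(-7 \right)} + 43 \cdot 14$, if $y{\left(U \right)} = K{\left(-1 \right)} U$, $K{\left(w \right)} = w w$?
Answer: $602$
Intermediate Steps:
$K{\left(w \right)} = w^{2}$
$y{\left(U \right)} = U$ ($y{\left(U \right)} = \left(-1\right)^{2} U = 1 U = U$)
$h{\left(m \right)} = \left(5 + m\right)^{2}$ ($h{\left(m \right)} = \left(m + 5\right)^{2} = \left(5 + m\right)^{2}$)
$k{\left(a \right)} = 0$ ($k{\left(a \right)} = 0 \left(5 + 5\right)^{2} = 0 \cdot 10^{2} = 0 \cdot 100 = 0$)
$k{\left(-7 \right)} + 43 \cdot 14 = 0 + 43 \cdot 14 = 0 + 602 = 602$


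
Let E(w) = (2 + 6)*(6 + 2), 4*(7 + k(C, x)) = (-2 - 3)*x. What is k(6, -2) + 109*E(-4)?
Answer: 13943/2 ≈ 6971.5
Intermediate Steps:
k(C, x) = -7 - 5*x/4 (k(C, x) = -7 + ((-2 - 3)*x)/4 = -7 + (-5*x)/4 = -7 - 5*x/4)
E(w) = 64 (E(w) = 8*8 = 64)
k(6, -2) + 109*E(-4) = (-7 - 5/4*(-2)) + 109*64 = (-7 + 5/2) + 6976 = -9/2 + 6976 = 13943/2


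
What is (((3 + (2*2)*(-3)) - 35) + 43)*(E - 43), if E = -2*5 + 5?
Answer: 48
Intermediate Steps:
E = -5 (E = -10 + 5 = -5)
(((3 + (2*2)*(-3)) - 35) + 43)*(E - 43) = (((3 + (2*2)*(-3)) - 35) + 43)*(-5 - 43) = (((3 + 4*(-3)) - 35) + 43)*(-48) = (((3 - 12) - 35) + 43)*(-48) = ((-9 - 35) + 43)*(-48) = (-44 + 43)*(-48) = -1*(-48) = 48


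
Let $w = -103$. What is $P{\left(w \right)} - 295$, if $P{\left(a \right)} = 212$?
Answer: $-83$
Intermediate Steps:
$P{\left(w \right)} - 295 = 212 - 295 = -83$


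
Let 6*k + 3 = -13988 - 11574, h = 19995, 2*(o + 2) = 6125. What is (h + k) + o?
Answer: 56384/3 ≈ 18795.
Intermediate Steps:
o = 6121/2 (o = -2 + (½)*6125 = -2 + 6125/2 = 6121/2 ≈ 3060.5)
k = -25565/6 (k = -½ + (-13988 - 11574)/6 = -½ + (⅙)*(-25562) = -½ - 12781/3 = -25565/6 ≈ -4260.8)
(h + k) + o = (19995 - 25565/6) + 6121/2 = 94405/6 + 6121/2 = 56384/3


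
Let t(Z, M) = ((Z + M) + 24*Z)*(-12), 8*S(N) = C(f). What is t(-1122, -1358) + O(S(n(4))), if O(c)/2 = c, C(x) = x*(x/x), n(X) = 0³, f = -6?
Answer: 705789/2 ≈ 3.5289e+5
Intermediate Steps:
n(X) = 0
C(x) = x (C(x) = x*1 = x)
S(N) = -¾ (S(N) = (⅛)*(-6) = -¾)
O(c) = 2*c
t(Z, M) = -300*Z - 12*M (t(Z, M) = ((M + Z) + 24*Z)*(-12) = (M + 25*Z)*(-12) = -300*Z - 12*M)
t(-1122, -1358) + O(S(n(4))) = (-300*(-1122) - 12*(-1358)) + 2*(-¾) = (336600 + 16296) - 3/2 = 352896 - 3/2 = 705789/2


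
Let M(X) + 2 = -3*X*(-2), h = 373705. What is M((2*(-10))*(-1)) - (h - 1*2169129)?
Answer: 1795542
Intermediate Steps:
M(X) = -2 + 6*X (M(X) = -2 - 3*X*(-2) = -2 + 6*X)
M((2*(-10))*(-1)) - (h - 1*2169129) = (-2 + 6*((2*(-10))*(-1))) - (373705 - 1*2169129) = (-2 + 6*(-20*(-1))) - (373705 - 2169129) = (-2 + 6*20) - 1*(-1795424) = (-2 + 120) + 1795424 = 118 + 1795424 = 1795542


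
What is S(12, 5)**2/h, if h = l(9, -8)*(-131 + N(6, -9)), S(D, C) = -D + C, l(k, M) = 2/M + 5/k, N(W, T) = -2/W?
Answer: -2646/2167 ≈ -1.2210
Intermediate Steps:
S(D, C) = C - D
h = -2167/54 (h = (2/(-8) + 5/9)*(-131 - 2/6) = (2*(-1/8) + 5*(1/9))*(-131 - 2*1/6) = (-1/4 + 5/9)*(-131 - 1/3) = (11/36)*(-394/3) = -2167/54 ≈ -40.130)
S(12, 5)**2/h = (5 - 1*12)**2/(-2167/54) = (5 - 12)**2*(-54/2167) = (-7)**2*(-54/2167) = 49*(-54/2167) = -2646/2167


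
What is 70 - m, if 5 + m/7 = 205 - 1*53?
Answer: -959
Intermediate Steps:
m = 1029 (m = -35 + 7*(205 - 1*53) = -35 + 7*(205 - 53) = -35 + 7*152 = -35 + 1064 = 1029)
70 - m = 70 - 1*1029 = 70 - 1029 = -959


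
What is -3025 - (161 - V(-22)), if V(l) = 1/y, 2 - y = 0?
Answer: -6371/2 ≈ -3185.5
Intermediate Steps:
y = 2 (y = 2 - 1*0 = 2 + 0 = 2)
V(l) = 1/2
-3025 - (161 - V(-22)) = -3025 - (161 - 1*1/2) = -3025 - (161 - 1/2) = -3025 - 1*321/2 = -3025 - 321/2 = -6371/2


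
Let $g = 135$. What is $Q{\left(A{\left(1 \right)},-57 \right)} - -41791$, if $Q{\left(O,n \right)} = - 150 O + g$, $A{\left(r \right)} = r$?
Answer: $41776$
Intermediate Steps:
$Q{\left(O,n \right)} = 135 - 150 O$ ($Q{\left(O,n \right)} = - 150 O + 135 = 135 - 150 O$)
$Q{\left(A{\left(1 \right)},-57 \right)} - -41791 = \left(135 - 150\right) - -41791 = \left(135 - 150\right) + 41791 = -15 + 41791 = 41776$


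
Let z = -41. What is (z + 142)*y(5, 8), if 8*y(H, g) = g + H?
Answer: 1313/8 ≈ 164.13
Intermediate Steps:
y(H, g) = H/8 + g/8 (y(H, g) = (g + H)/8 = (H + g)/8 = H/8 + g/8)
(z + 142)*y(5, 8) = (-41 + 142)*((⅛)*5 + (⅛)*8) = 101*(5/8 + 1) = 101*(13/8) = 1313/8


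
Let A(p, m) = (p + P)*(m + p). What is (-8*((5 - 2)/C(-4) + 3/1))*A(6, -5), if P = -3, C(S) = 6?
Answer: -84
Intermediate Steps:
A(p, m) = (-3 + p)*(m + p) (A(p, m) = (p - 3)*(m + p) = (-3 + p)*(m + p))
(-8*((5 - 2)/C(-4) + 3/1))*A(6, -5) = (-8*((5 - 2)/6 + 3/1))*(6² - 3*(-5) - 3*6 - 5*6) = (-8*(3*(⅙) + 3*1))*(36 + 15 - 18 - 30) = -8*(½ + 3)*3 = -8*7/2*3 = -28*3 = -84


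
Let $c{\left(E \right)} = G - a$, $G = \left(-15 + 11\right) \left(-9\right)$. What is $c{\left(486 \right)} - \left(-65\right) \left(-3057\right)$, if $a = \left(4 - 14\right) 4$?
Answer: $-198629$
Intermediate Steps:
$G = 36$ ($G = \left(-4\right) \left(-9\right) = 36$)
$a = -40$ ($a = \left(-10\right) 4 = -40$)
$c{\left(E \right)} = 76$ ($c{\left(E \right)} = 36 - -40 = 36 + 40 = 76$)
$c{\left(486 \right)} - \left(-65\right) \left(-3057\right) = 76 - \left(-65\right) \left(-3057\right) = 76 - 198705 = -198629$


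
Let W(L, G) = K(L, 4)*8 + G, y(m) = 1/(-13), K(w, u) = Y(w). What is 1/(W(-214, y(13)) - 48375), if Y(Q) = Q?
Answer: -13/651132 ≈ -1.9965e-5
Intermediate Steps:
K(w, u) = w
y(m) = -1/13
W(L, G) = G + 8*L (W(L, G) = L*8 + G = 8*L + G = G + 8*L)
1/(W(-214, y(13)) - 48375) = 1/((-1/13 + 8*(-214)) - 48375) = 1/((-1/13 - 1712) - 48375) = 1/(-22257/13 - 48375) = 1/(-651132/13) = -13/651132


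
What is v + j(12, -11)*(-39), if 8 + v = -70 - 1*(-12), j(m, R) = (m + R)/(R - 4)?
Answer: -317/5 ≈ -63.400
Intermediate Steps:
j(m, R) = (R + m)/(-4 + R)
v = -66 (v = -8 + (-70 - 1*(-12)) = -8 + (-70 + 12) = -8 - 58 = -66)
v + j(12, -11)*(-39) = -66 + ((-11 + 12)/(-4 - 11))*(-39) = -66 + (1/(-15))*(-39) = -66 - 1/15*1*(-39) = -66 - 1/15*(-39) = -66 + 13/5 = -317/5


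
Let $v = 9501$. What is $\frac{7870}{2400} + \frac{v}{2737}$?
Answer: $\frac{4434259}{656880} \approx 6.7505$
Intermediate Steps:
$\frac{7870}{2400} + \frac{v}{2737} = \frac{7870}{2400} + \frac{9501}{2737} = 7870 \cdot \frac{1}{2400} + 9501 \cdot \frac{1}{2737} = \frac{787}{240} + \frac{9501}{2737} = \frac{4434259}{656880}$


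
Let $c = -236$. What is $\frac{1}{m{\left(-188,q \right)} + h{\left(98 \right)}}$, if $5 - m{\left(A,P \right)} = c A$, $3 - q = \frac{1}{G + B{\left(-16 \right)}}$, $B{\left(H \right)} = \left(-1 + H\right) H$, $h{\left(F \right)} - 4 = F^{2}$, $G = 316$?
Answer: $- \frac{1}{34755} \approx -2.8773 \cdot 10^{-5}$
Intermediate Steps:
$h{\left(F \right)} = 4 + F^{2}$
$B{\left(H \right)} = H \left(-1 + H\right)$
$q = \frac{1763}{588}$ ($q = 3 - \frac{1}{316 - 16 \left(-1 - 16\right)} = 3 - \frac{1}{316 - -272} = 3 - \frac{1}{316 + 272} = 3 - \frac{1}{588} = \frac{1763}{588} \approx 2.9983$)
$m{\left(A,P \right)} = 5 + 236 A$ ($m{\left(A,P \right)} = 5 - - 236 A = 5 + 236 A$)
$\frac{1}{m{\left(-188,q \right)} + h{\left(98 \right)}} = \frac{1}{\left(5 + 236 \left(-188\right)\right) + \left(4 + 98^{2}\right)} = \frac{1}{\left(5 - 44368\right) + \left(4 + 9604\right)} = \frac{1}{-44363 + 9608} = \frac{1}{-34755} = - \frac{1}{34755}$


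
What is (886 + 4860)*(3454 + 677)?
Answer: 23736726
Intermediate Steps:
(886 + 4860)*(3454 + 677) = 5746*4131 = 23736726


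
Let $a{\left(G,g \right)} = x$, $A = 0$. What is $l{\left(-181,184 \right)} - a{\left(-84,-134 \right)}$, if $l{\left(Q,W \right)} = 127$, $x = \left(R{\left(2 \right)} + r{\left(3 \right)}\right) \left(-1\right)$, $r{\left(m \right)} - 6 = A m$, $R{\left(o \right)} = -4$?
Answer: $129$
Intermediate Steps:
$r{\left(m \right)} = 6$ ($r{\left(m \right)} = 6 + 0 m = 6 + 0 = 6$)
$x = -2$ ($x = \left(-4 + 6\right) \left(-1\right) = 2 \left(-1\right) = -2$)
$a{\left(G,g \right)} = -2$
$l{\left(-181,184 \right)} - a{\left(-84,-134 \right)} = 127 - -2 = 127 + 2 = 129$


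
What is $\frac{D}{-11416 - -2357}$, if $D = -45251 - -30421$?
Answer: $\frac{14830}{9059} \approx 1.637$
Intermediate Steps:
$D = -14830$ ($D = -45251 + 30421 = -14830$)
$\frac{D}{-11416 - -2357} = - \frac{14830}{-11416 - -2357} = - \frac{14830}{-11416 + 2357} = - \frac{14830}{-9059} = \left(-14830\right) \left(- \frac{1}{9059}\right) = \frac{14830}{9059}$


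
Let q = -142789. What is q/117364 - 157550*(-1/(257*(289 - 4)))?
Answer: 1606423579/1719265236 ≈ 0.93437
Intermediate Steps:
q/117364 - 157550*(-1/(257*(289 - 4))) = -142789/117364 - 157550*(-1/(257*(289 - 4))) = -142789*1/117364 - 157550/(285*(-257)) = -142789/117364 - 157550/(-73245) = -142789/117364 - 157550*(-1/73245) = -142789/117364 + 31510/14649 = 1606423579/1719265236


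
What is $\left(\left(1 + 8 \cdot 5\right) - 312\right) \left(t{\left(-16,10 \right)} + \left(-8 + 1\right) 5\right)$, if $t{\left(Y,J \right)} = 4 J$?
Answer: $-1355$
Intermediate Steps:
$\left(\left(1 + 8 \cdot 5\right) - 312\right) \left(t{\left(-16,10 \right)} + \left(-8 + 1\right) 5\right) = \left(\left(1 + 8 \cdot 5\right) - 312\right) \left(4 \cdot 10 + \left(-8 + 1\right) 5\right) = \left(\left(1 + 40\right) - 312\right) \left(40 - 35\right) = \left(41 - 312\right) \left(40 - 35\right) = \left(-271\right) 5 = -1355$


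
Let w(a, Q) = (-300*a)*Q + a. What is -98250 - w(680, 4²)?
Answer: 3165070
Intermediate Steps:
w(a, Q) = a - 300*Q*a (w(a, Q) = -300*Q*a + a = a - 300*Q*a)
-98250 - w(680, 4²) = -98250 - 680*(1 - 300*4²) = -98250 - 680*(1 - 300*16) = -98250 - 680*(1 - 4800) = -98250 - 680*(-4799) = -98250 - 1*(-3263320) = -98250 + 3263320 = 3165070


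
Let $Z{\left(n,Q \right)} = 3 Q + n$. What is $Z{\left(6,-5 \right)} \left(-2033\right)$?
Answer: $18297$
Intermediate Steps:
$Z{\left(n,Q \right)} = n + 3 Q$
$Z{\left(6,-5 \right)} \left(-2033\right) = \left(6 + 3 \left(-5\right)\right) \left(-2033\right) = \left(6 - 15\right) \left(-2033\right) = \left(-9\right) \left(-2033\right) = 18297$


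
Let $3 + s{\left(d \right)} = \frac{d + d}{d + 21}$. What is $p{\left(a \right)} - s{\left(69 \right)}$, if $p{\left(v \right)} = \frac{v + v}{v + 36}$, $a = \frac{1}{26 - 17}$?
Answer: $\frac{1436}{975} \approx 1.4728$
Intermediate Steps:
$s{\left(d \right)} = -3 + \frac{2 d}{21 + d}$ ($s{\left(d \right)} = -3 + \frac{d + d}{d + 21} = -3 + \frac{2 d}{21 + d}$)
$a = \frac{1}{9} \approx 0.11111$
$p{\left(v \right)} = \frac{2 v}{36 + v}$
$p{\left(a \right)} - s{\left(69 \right)} = 2 \cdot \frac{1}{9} \frac{1}{36 + \frac{1}{9}} - \frac{-63 - 69}{21 + 69} = 2 \cdot \frac{1}{9} \frac{1}{\frac{325}{9}} - \frac{-63 - 69}{90} = 2 \cdot \frac{1}{9} \cdot \frac{9}{325} - \frac{1}{90} \left(-132\right) = \frac{2}{325} - - \frac{22}{15} = \frac{2}{325} + \frac{22}{15} = \frac{1436}{975}$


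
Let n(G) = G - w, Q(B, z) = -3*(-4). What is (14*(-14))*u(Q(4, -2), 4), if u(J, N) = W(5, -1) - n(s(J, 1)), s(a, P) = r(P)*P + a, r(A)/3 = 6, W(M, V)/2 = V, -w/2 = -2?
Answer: 5488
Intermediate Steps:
w = 4 (w = -2*(-2) = 4)
W(M, V) = 2*V
r(A) = 18 (r(A) = 3*6 = 18)
Q(B, z) = 12
s(a, P) = a + 18*P (s(a, P) = 18*P + a = a + 18*P)
n(G) = -4 + G (n(G) = G - 1*4 = G - 4 = -4 + G)
u(J, N) = -16 - J (u(J, N) = 2*(-1) - (-4 + (J + 18*1)) = -2 - (-4 + (J + 18)) = -2 - (-4 + (18 + J)) = -2 - (14 + J) = -2 + (-14 - J) = -16 - J)
(14*(-14))*u(Q(4, -2), 4) = (14*(-14))*(-16 - 1*12) = -196*(-16 - 12) = -196*(-28) = 5488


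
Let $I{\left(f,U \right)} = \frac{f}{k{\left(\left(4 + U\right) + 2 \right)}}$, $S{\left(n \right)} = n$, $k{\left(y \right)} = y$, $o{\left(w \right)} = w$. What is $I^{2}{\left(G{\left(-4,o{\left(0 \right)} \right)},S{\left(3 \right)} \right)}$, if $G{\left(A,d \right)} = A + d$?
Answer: $\frac{16}{81} \approx 0.19753$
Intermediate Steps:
$I{\left(f,U \right)} = \frac{f}{6 + U}$ ($I{\left(f,U \right)} = \frac{f}{\left(4 + U\right) + 2} = \frac{f}{6 + U}$)
$I^{2}{\left(G{\left(-4,o{\left(0 \right)} \right)},S{\left(3 \right)} \right)} = \left(\frac{-4 + 0}{6 + 3}\right)^{2} = \left(- \frac{4}{9}\right)^{2} = \frac{16}{81}$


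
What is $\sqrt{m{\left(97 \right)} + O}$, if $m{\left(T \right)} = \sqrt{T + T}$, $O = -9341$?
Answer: $\sqrt{-9341 + \sqrt{194}} \approx 96.577 i$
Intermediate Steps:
$m{\left(T \right)} = \sqrt{2} \sqrt{T}$ ($m{\left(T \right)} = \sqrt{2 T} = \sqrt{2} \sqrt{T}$)
$\sqrt{m{\left(97 \right)} + O} = \sqrt{\sqrt{2} \sqrt{97} - 9341} = \sqrt{\sqrt{194} - 9341} = \sqrt{-9341 + \sqrt{194}}$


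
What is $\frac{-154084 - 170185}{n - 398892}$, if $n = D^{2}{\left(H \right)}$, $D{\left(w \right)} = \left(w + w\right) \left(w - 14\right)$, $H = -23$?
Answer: $- \frac{324269}{2497912} \approx -0.12982$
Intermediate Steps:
$D{\left(w \right)} = 2 w \left(-14 + w\right)$
$n = 2896804$ ($n = \left(2 \left(-23\right) \left(-14 - 23\right)\right)^{2} = \left(2 \left(-23\right) \left(-37\right)\right)^{2} = 1702^{2} = 2896804$)
$\frac{-154084 - 170185}{n - 398892} = \frac{-154084 - 170185}{2896804 - 398892} = - \frac{324269}{2497912}$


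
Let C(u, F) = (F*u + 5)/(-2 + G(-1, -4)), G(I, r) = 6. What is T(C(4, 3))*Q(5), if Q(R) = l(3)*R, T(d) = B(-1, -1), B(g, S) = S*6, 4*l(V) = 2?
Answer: -15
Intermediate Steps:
l(V) = 1/2 (l(V) = (1/4)*2 = 1/2)
B(g, S) = 6*S
C(u, F) = 5/4 + F*u/4 (C(u, F) = (F*u + 5)/(-2 + 6) = (5 + F*u)/4 = (5 + F*u)*(1/4) = 5/4 + F*u/4)
T(d) = -6 (T(d) = 6*(-1) = -6)
Q(R) = R/2
T(C(4, 3))*Q(5) = -3*5 = -6*5/2 = -15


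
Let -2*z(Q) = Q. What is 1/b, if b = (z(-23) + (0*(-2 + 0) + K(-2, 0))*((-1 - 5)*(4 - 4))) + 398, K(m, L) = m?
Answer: 2/819 ≈ 0.0024420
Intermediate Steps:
z(Q) = -Q/2
b = 819/2 (b = (-½*(-23) + (0*(-2 + 0) - 2)*((-1 - 5)*(4 - 4))) + 398 = (23/2 + (0*(-2) - 2)*(-6*0)) + 398 = (23/2 + (0 - 2)*0) + 398 = (23/2 - 2*0) + 398 = (23/2 + 0) + 398 = 23/2 + 398 = 819/2 ≈ 409.50)
1/b = 1/(819/2) = 2/819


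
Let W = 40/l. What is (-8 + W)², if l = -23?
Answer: 50176/529 ≈ 94.851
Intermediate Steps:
W = -40/23 (W = 40/(-23) = 40*(-1/23) = -40/23 ≈ -1.7391)
(-8 + W)² = (-8 - 40/23)² = (-224/23)² = 50176/529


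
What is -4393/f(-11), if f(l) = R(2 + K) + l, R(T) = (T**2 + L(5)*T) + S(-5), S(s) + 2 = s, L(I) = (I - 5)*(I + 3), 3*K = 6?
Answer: 4393/2 ≈ 2196.5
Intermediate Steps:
K = 2 (K = (1/3)*6 = 2)
L(I) = (-5 + I)*(3 + I)
S(s) = -2 + s
R(T) = -7 + T**2 (R(T) = (T**2 + (-15 + 5**2 - 2*5)*T) + (-2 - 5) = (T**2 + (-15 + 25 - 10)*T) - 7 = (T**2 + 0*T) - 7 = (T**2 + 0) - 7 = T**2 - 7 = -7 + T**2)
f(l) = 9 + l (f(l) = (-7 + (2 + 2)**2) + l = (-7 + 4**2) + l = (-7 + 16) + l = 9 + l)
-4393/f(-11) = -4393/(9 - 11) = -4393/(-2) = -4393*(-1/2) = 4393/2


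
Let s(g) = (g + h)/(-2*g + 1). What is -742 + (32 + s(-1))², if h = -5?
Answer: 158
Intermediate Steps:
s(g) = (-5 + g)/(1 - 2*g) (s(g) = (g - 5)/(-2*g + 1) = (-5 + g)/(1 - 2*g))
-742 + (32 + s(-1))² = -742 + (32 + (5 - 1*(-1))/(-1 + 2*(-1)))² = -742 + (32 + (5 + 1)/(-1 - 2))² = -742 + (32 + 6/(-3))² = -742 + (32 - ⅓*6)² = -742 + (32 - 2)² = -742 + 30² = -742 + 900 = 158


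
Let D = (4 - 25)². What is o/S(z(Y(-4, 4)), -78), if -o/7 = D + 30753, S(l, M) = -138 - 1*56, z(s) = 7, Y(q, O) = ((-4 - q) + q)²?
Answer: 109179/97 ≈ 1125.6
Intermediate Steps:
Y(q, O) = 16 (Y(q, O) = (-4)² = 16)
S(l, M) = -194 (S(l, M) = -138 - 56 = -194)
D = 441 (D = (-21)² = 441)
o = -218358 (o = -7*(441 + 30753) = -7*31194 = -218358)
o/S(z(Y(-4, 4)), -78) = -218358/(-194) = -218358*(-1/194) = 109179/97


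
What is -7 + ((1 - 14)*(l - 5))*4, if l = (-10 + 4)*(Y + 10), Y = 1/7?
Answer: 23923/7 ≈ 3417.6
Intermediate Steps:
Y = ⅐ ≈ 0.14286
l = -426/7 (l = (-10 + 4)*(⅐ + 10) = -6*71/7 = -426/7 ≈ -60.857)
-7 + ((1 - 14)*(l - 5))*4 = -7 + ((1 - 14)*(-426/7 - 5))*4 = -7 - 13*(-461/7)*4 = -7 + (5993/7)*4 = -7 + 23972/7 = 23923/7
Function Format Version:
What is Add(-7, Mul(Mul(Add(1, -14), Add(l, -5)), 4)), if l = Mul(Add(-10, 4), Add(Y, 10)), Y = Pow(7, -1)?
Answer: Rational(23923, 7) ≈ 3417.6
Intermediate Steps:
Y = Rational(1, 7) ≈ 0.14286
l = Rational(-426, 7) (l = Mul(Add(-10, 4), Add(Rational(1, 7), 10)) = Mul(-6, Rational(71, 7)) = Rational(-426, 7) ≈ -60.857)
Add(-7, Mul(Mul(Add(1, -14), Add(l, -5)), 4)) = Add(-7, Mul(Mul(Add(1, -14), Add(Rational(-426, 7), -5)), 4)) = Add(-7, Mul(Mul(-13, Rational(-461, 7)), 4)) = Add(-7, Mul(Rational(5993, 7), 4)) = Add(-7, Rational(23972, 7)) = Rational(23923, 7)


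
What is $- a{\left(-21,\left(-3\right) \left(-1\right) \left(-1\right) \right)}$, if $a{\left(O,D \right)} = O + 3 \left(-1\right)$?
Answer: $24$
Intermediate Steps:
$a{\left(O,D \right)} = -3 + O$ ($a{\left(O,D \right)} = O - 3 = -3 + O$)
$- a{\left(-21,\left(-3\right) \left(-1\right) \left(-1\right) \right)} = - (-3 - 21) = \left(-1\right) \left(-24\right) = 24$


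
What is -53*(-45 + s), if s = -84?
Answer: 6837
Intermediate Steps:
-53*(-45 + s) = -53*(-45 - 84) = -53*(-129) = 6837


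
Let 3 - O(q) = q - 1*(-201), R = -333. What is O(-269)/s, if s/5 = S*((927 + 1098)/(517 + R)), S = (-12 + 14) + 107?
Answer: 13064/1103625 ≈ 0.011837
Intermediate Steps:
S = 109 (S = 2 + 107 = 109)
O(q) = -198 - q (O(q) = 3 - (q - 1*(-201)) = 3 - (q + 201) = 3 - (201 + q) = 3 + (-201 - q) = -198 - q)
s = 1103625/184 (s = 5*(109*((927 + 1098)/(517 - 333))) = 5*(109*(2025/184)) = 5*(220725/184) = 1103625/184 ≈ 5998.0)
O(-269)/s = (-198 - 1*(-269))/(1103625/184) = (-198 + 269)*(184/1103625) = 71*(184/1103625) = 13064/1103625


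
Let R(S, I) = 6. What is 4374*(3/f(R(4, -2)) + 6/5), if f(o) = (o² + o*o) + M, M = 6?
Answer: 352107/65 ≈ 5417.0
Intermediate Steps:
f(o) = 6 + 2*o² (f(o) = (o² + o*o) + 6 = (o² + o²) + 6 = 2*o² + 6 = 6 + 2*o²)
4374*(3/f(R(4, -2)) + 6/5) = 4374*(3/(6 + 2*6²) + 6/5) = 4374*(3/(6 + 2*36) + 6*(⅕)) = 4374*(3/(6 + 72) + 6/5) = 4374*(3/78 + 6/5) = 4374*(3*(1/78) + 6/5) = 4374*(1/26 + 6/5) = 4374*(161/130) = 352107/65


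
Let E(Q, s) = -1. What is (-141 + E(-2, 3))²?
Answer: 20164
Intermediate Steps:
(-141 + E(-2, 3))² = (-141 - 1)² = (-142)² = 20164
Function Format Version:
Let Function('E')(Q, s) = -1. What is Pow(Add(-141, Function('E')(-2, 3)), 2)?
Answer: 20164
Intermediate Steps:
Pow(Add(-141, Function('E')(-2, 3)), 2) = Pow(Add(-141, -1), 2) = Pow(-142, 2) = 20164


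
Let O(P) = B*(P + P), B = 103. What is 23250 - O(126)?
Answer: -2706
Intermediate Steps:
O(P) = 206*P (O(P) = 103*(P + P) = 103*(2*P) = 206*P)
23250 - O(126) = 23250 - 206*126 = 23250 - 1*25956 = 23250 - 25956 = -2706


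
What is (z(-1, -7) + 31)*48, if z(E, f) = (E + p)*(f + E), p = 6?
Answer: -432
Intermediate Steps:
z(E, f) = (6 + E)*(E + f) (z(E, f) = (E + 6)*(f + E) = (6 + E)*(E + f))
(z(-1, -7) + 31)*48 = (((-1)² + 6*(-1) + 6*(-7) - 1*(-7)) + 31)*48 = ((1 - 6 - 42 + 7) + 31)*48 = (-40 + 31)*48 = -9*48 = -432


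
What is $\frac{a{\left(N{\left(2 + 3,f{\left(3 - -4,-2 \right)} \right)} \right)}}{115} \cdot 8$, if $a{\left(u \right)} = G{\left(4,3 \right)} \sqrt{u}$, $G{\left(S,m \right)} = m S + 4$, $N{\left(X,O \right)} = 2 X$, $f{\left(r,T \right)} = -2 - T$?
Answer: $\frac{128 \sqrt{10}}{115} \approx 3.5198$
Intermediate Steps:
$G{\left(S,m \right)} = 4 + S m$ ($G{\left(S,m \right)} = S m + 4 = 4 + S m$)
$a{\left(u \right)} = 16 \sqrt{u}$ ($a{\left(u \right)} = \left(4 + 4 \cdot 3\right) \sqrt{u} = \left(4 + 12\right) \sqrt{u} = 16 \sqrt{u}$)
$\frac{a{\left(N{\left(2 + 3,f{\left(3 - -4,-2 \right)} \right)} \right)}}{115} \cdot 8 = \frac{16 \sqrt{2 \left(2 + 3\right)}}{115} \cdot 8 = 16 \sqrt{2 \cdot 5} \cdot \frac{1}{115} \cdot 8 = 16 \sqrt{10} \cdot \frac{1}{115} \cdot 8 = \frac{16 \sqrt{10}}{115} \cdot 8 = \frac{128 \sqrt{10}}{115}$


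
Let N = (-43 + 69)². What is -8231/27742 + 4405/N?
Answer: 4486129/721292 ≈ 6.2196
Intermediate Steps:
N = 676 (N = 26² = 676)
-8231/27742 + 4405/N = -8231/27742 + 4405/676 = 4486129/721292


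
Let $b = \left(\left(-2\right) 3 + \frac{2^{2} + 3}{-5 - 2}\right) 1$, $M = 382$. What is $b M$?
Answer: $-2674$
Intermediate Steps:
$b = -7$ ($b = \left(-6 + \frac{4 + 3}{-7}\right) 1 = \left(-6 + 7 \left(- \frac{1}{7}\right)\right) 1 = \left(-6 - 1\right) 1 = \left(-7\right) 1 = -7$)
$b M = \left(-7\right) 382 = -2674$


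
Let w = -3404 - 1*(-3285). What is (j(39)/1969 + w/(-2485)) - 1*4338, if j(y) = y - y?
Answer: -1539973/355 ≈ -4338.0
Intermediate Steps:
w = -119 (w = -3404 + 3285 = -119)
j(y) = 0
(j(39)/1969 + w/(-2485)) - 1*4338 = (0/1969 - 119/(-2485)) - 1*4338 = (0*(1/1969) - 119*(-1/2485)) - 4338 = (0 + 17/355) - 4338 = 17/355 - 4338 = -1539973/355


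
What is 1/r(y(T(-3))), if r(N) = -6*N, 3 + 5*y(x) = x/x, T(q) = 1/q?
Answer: 5/12 ≈ 0.41667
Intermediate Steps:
y(x) = -⅖ (y(x) = -⅗ + (x/x)/5 = -⅗ + (⅕)*1 = -⅗ + ⅕ = -⅖)
1/r(y(T(-3))) = 1/(-6*(-⅖)) = 1/(12/5) = 5/12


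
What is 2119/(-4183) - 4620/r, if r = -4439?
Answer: 9919219/18568337 ≈ 0.53420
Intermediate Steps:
2119/(-4183) - 4620/r = 2119/(-4183) - 4620/(-4439) = 2119*(-1/4183) - 4620*(-1/4439) = -2119/4183 + 4620/4439 = 9919219/18568337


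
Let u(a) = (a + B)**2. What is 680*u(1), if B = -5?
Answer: 10880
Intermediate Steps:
u(a) = (-5 + a)**2 (u(a) = (a - 5)**2 = (-5 + a)**2)
680*u(1) = 680*(-5 + 1)**2 = 680*(-4)**2 = 680*16 = 10880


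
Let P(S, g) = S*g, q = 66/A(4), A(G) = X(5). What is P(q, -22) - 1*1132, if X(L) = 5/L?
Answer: -2584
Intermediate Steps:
A(G) = 1 (A(G) = 5/5 = 5*(1/5) = 1)
q = 66 (q = 66/1 = 66*1 = 66)
P(q, -22) - 1*1132 = 66*(-22) - 1*1132 = -1452 - 1132 = -2584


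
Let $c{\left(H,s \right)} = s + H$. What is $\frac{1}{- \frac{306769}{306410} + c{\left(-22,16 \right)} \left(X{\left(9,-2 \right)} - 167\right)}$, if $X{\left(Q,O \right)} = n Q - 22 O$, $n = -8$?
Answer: $\frac{306410}{358192931} \approx 0.00085543$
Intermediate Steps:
$X{\left(Q,O \right)} = - 22 O - 8 Q$ ($X{\left(Q,O \right)} = - 8 Q - 22 O = - 22 O - 8 Q$)
$c{\left(H,s \right)} = H + s$
$\frac{1}{- \frac{306769}{306410} + c{\left(-22,16 \right)} \left(X{\left(9,-2 \right)} - 167\right)} = \frac{1}{- \frac{306769}{306410} + \left(-22 + 16\right) \left(\left(\left(-22\right) \left(-2\right) - 72\right) - 167\right)} = \frac{1}{\left(-306769\right) \frac{1}{306410} - 6 \left(\left(44 - 72\right) - 167\right)} = \frac{1}{- \frac{306769}{306410} - 6 \left(-28 - 167\right)} = \frac{1}{- \frac{306769}{306410} - -1170} = \frac{1}{- \frac{306769}{306410} + 1170} = \frac{1}{\frac{358192931}{306410}} = \frac{306410}{358192931}$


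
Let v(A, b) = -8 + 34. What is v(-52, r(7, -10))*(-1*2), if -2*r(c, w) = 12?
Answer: -52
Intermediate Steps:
r(c, w) = -6 (r(c, w) = -1/2*12 = -6)
v(A, b) = 26
v(-52, r(7, -10))*(-1*2) = 26*(-1*2) = 26*(-2) = -52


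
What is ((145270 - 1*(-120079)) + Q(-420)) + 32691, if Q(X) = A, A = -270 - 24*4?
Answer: 297674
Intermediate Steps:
A = -366 (A = -270 - 1*96 = -270 - 96 = -366)
Q(X) = -366
((145270 - 1*(-120079)) + Q(-420)) + 32691 = ((145270 - 1*(-120079)) - 366) + 32691 = ((145270 + 120079) - 366) + 32691 = (265349 - 366) + 32691 = 264983 + 32691 = 297674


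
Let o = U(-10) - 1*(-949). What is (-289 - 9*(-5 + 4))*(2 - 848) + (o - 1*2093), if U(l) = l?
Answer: 235726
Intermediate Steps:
o = 939 (o = -10 - 1*(-949) = -10 + 949 = 939)
(-289 - 9*(-5 + 4))*(2 - 848) + (o - 1*2093) = (-289 - 9*(-5 + 4))*(2 - 848) + (939 - 1*2093) = (-289 - 9*(-1))*(-846) + (939 - 2093) = (-289 + 9)*(-846) - 1154 = -280*(-846) - 1154 = 236880 - 1154 = 235726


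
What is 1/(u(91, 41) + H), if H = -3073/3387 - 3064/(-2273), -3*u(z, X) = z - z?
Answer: 7698651/3392839 ≈ 2.2691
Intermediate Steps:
u(z, X) = 0 (u(z, X) = -(z - z)/3 = -⅓*0 = 0)
H = 3392839/7698651 (H = -3073*1/3387 - 3064*(-1/2273) = -3073/3387 + 3064/2273 = 3392839/7698651 ≈ 0.44071)
1/(u(91, 41) + H) = 1/(0 + 3392839/7698651) = 1/(3392839/7698651) = 7698651/3392839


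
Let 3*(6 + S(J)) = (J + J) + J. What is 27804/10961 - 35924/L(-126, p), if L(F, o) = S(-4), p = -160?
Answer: 197020502/54805 ≈ 3594.9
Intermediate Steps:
S(J) = -6 + J (S(J) = -6 + ((J + J) + J)/3 = -6 + (2*J + J)/3 = -6 + (3*J)/3 = -6 + J)
L(F, o) = -10 (L(F, o) = -6 - 4 = -10)
27804/10961 - 35924/L(-126, p) = 27804/10961 - 35924/(-10) = 27804*(1/10961) - 35924*(-⅒) = 27804/10961 + 17962/5 = 197020502/54805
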